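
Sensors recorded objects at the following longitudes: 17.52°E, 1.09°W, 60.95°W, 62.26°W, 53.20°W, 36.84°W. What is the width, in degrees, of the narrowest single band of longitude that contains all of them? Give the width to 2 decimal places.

Sort the longitudes: -62.26°, -60.95°, -53.20°, -36.84°, -1.09°, +17.52°.
Eastward gaps between consecutive values (wrapping around): 1.31°, 7.75°, 16.36°, 35.75°, 18.61°, 280.22°.
Largest gap = 280.22° ⇒ minimal covering band is its complement: 360° − 280.22° = 79.78°.
Band runs from -62.26° eastward to +17.52°.

79.78°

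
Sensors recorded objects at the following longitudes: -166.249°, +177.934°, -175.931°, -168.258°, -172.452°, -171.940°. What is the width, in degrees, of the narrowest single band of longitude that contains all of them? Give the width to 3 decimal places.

15.817°

Sort the longitudes: -175.931°, -172.452°, -171.940°, -168.258°, -166.249°, +177.934°.
Eastward gaps between consecutive values (wrapping around): 3.479°, 0.512°, 3.682°, 2.009°, 344.183°, 6.135°.
Largest gap = 344.183° ⇒ minimal covering band is its complement: 360° − 344.183° = 15.817°.
Band runs from +177.934° eastward to -166.249°, crossing the antimeridian.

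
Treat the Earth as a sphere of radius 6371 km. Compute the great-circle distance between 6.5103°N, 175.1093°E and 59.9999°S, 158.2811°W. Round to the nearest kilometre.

7757 km

Δλ = -158.2811 − 175.1093 = -333.3904°; wrapped into (−180°, 180°]: 26.6096°.
Δφ = -59.9999 − 6.5103 = -66.5102°.
a = sin²(Δφ/2) + cos φ₁ · cos φ₂ · sin²(Δλ/2) = 0.327017.
c = 2·atan2(√a, √(1−a)) = 1.21753 rad → d = 6371·c ≈ 7756.87 km.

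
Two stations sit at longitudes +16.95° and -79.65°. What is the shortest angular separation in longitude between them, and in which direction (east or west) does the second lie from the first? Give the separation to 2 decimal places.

96.60° west

Raw difference: -79.65 − 16.95 = -96.6°.
Normalise into (−180°, 180°]: -96.6° stays -96.6°.
Negative ⇒ the second point lies to the west; separation 96.60°.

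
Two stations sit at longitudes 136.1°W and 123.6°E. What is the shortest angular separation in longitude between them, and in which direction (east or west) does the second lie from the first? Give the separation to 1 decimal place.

100.3° west

Raw difference: 123.6 − -136.1 = 259.7°.
Normalise into (−180°, 180°]: 259.7° − 360° = -100.3°.
Negative ⇒ the second point lies to the west; separation 100.3°.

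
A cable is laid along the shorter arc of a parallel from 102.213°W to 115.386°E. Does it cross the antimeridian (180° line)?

Naïve |115.386 − -102.213| = 217.599° > 180°, so the shorter arc goes the other way round — across 180°.
Signed shortest Δλ = ((115.386 − -102.213 + 180) mod 360) − 180 = -142.401°.
Going west by 142.401° from -102.213° passes through 180° before reaching +115.386°.

Yes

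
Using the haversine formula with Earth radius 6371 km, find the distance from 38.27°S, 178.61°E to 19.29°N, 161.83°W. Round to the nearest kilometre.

Δλ = -161.83 − 178.61 = -340.44°; wrapped into (−180°, 180°]: 19.56°.
Δφ = 19.29 − -38.27 = 57.56°.
a = sin²(Δφ/2) + cos φ₁ · cos φ₂ · sin²(Δλ/2) = 0.253174.
c = 2·atan2(√a, √(1−a)) = 1.05451 rad → d = 6371·c ≈ 6718.29 km.

6718 km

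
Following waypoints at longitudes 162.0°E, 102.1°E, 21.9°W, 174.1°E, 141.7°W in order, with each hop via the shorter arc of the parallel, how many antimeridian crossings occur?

Leg 1: +162.0° → +102.1°, shortest Δλ = -59.9° (west) — does not cross 180°.
Leg 2: +102.1° → -21.9°, shortest Δλ = -124.0° (west) — does not cross 180°.
Leg 3: -21.9° → +174.1°, shortest Δλ = -164.0° (west) — crosses 180°.
Leg 4: +174.1° → -141.7°, shortest Δλ = 44.2° (east) — crosses 180°.
Total crossings: 2.

2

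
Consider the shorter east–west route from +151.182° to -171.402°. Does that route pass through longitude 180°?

Naïve |-171.402 − 151.182| = 322.584° > 180°, so the shorter arc goes the other way round — across 180°.
Signed shortest Δλ = ((-171.402 − 151.182 + 180) mod 360) − 180 = 37.416°.
Going east by 37.416° from +151.182° passes through 180° before reaching -171.402°.

Yes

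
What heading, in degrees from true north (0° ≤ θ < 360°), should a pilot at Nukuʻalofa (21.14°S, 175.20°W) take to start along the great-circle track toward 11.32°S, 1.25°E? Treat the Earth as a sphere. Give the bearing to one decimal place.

173.5°

Δλ = 1.25 − -175.20 = 176.45°.
θ = atan2( sin Δλ · cos φ₂ , cos φ₁ · sin φ₂ − sin φ₁ · cos φ₂ · cos Δλ )
  = atan2(0.06071, -0.53603) = 173.538° → normalised to [0°, 360°): 173.538°.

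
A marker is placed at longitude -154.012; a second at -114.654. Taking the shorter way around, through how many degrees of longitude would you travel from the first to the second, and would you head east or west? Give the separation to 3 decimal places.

Raw difference: -114.654 − -154.012 = 39.358°.
Normalise into (−180°, 180°]: 39.358° stays 39.358°.
Positive ⇒ the second point lies to the east; separation 39.358°.

39.358° east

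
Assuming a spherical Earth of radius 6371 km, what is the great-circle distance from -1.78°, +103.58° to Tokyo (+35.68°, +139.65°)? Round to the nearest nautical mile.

3023 nmi

Δλ = 139.65 − 103.58 = 36.07°.
Δφ = 35.68 − -1.78 = 37.46°.
a = sin²(Δφ/2) + cos φ₁ · cos φ₂ · sin²(Δλ/2) = 0.180932.
c = 2·atan2(√a, √(1−a)) = 0.87872 rad → d = 6371·c ≈ 5598.33 km ≈ 3022.86 nmi.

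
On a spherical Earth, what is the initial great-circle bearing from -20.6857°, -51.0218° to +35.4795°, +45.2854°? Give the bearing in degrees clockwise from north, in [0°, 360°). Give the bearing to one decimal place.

Δλ = 45.2854 − -51.0218 = 96.3072°.
θ = atan2( sin Δλ · cos φ₂ , cos φ₁ · sin φ₂ − sin φ₁ · cos φ₂ · cos Δλ )
  = atan2(0.80939, 0.51139) = 57.714° → normalised to [0°, 360°): 57.714°.

57.7°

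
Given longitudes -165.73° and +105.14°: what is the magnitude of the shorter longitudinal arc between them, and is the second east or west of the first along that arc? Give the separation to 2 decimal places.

89.13° west

Raw difference: 105.14 − -165.73 = 270.87°.
Normalise into (−180°, 180°]: 270.87° − 360° = -89.13°.
Negative ⇒ the second point lies to the west; separation 89.13°.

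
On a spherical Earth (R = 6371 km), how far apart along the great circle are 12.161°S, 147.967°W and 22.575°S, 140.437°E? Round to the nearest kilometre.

7621 km

Δλ = 140.437 − -147.967 = 288.404°; wrapped into (−180°, 180°]: -71.596°.
Δφ = -22.575 − -12.161 = -10.414°.
a = sin²(Δφ/2) + cos φ₁ · cos φ₂ · sin²(Δλ/2) = 0.317073.
c = 2·atan2(√a, √(1−a)) = 1.19625 rad → d = 6371·c ≈ 7621.29 km.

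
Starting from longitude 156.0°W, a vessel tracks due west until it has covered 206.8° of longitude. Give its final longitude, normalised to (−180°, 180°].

Start at -156.0°; shift −206.8° → -362.8°.
-362.8° lies outside (−180°, 180°]; add 360° → -2.8°.

2.8°W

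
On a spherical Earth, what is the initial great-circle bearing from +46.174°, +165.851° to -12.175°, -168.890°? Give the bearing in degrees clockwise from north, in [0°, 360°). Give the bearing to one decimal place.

Δλ = -168.890 − 165.851 = -334.741°; wrapped into (−180°, 180°]: 25.259°.
θ = atan2( sin Δλ · cos φ₂ , cos φ₁ · sin φ₂ − sin φ₁ · cos φ₂ · cos Δλ )
  = atan2(0.41711, -0.78383) = 151.981° → normalised to [0°, 360°): 151.981°.

152.0°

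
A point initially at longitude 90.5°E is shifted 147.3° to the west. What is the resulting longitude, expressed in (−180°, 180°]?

Start at +90.5°; shift −147.3° → -56.8°.
-56.8° already lies in (−180°, 180°].

56.8°W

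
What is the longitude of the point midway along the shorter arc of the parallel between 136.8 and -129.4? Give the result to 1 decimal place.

-176.3°

Signed shortest Δλ from +136.8° to -129.4° is +93.8°.
Midpoint longitude = +136.8° + (+93.8°)/2 = +136.8° + 46.9° = +183.7°.
Normalise into (−180°, 180°]: -176.3°.
(The naïve average (+136.8 + -129.4)/2 = 3.7° is on the wrong side of the globe.)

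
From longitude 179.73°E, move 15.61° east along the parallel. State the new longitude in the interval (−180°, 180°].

164.66°W

Start at +179.73°; shift +15.61° → +195.34°.
+195.34° lies outside (−180°, 180°]; subtract 360° → -164.66°.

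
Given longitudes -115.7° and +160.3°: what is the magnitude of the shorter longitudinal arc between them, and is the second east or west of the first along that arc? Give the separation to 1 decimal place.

84.0° west

Raw difference: 160.3 − -115.7 = 276.0°.
Normalise into (−180°, 180°]: 276.0° − 360° = -84.0°.
Negative ⇒ the second point lies to the west; separation 84.0°.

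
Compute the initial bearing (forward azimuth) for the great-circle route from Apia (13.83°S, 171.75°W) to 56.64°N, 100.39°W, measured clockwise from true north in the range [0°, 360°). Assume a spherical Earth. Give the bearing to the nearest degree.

31°

Δλ = -100.39 − -171.75 = 71.36°.
θ = atan2( sin Δλ · cos φ₂ , cos φ₁ · sin φ₂ − sin φ₁ · cos φ₂ · cos Δλ )
  = atan2(0.52105, 0.85303) = 31.418° → normalised to [0°, 360°): 31.418°.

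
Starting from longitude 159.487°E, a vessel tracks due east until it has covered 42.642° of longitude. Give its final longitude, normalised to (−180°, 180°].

157.871°W

Start at +159.487°; shift +42.642° → +202.129°.
+202.129° lies outside (−180°, 180°]; subtract 360° → -157.871°.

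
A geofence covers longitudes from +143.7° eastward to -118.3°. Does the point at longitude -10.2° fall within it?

Band width going east from +143.7° to -118.3°: ((-118.3 − 143.7) mod 360) = 98.0°.
Offset of -10.2° east of the west edge: ((-10.2 − 143.7) mod 360) = 206.1°.
206.1° > 98.0° ⇒ outside.

No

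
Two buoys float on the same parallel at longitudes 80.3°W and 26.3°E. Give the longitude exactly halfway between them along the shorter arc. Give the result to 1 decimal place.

Signed shortest Δλ from -80.3° to +26.3° is +106.6°.
Midpoint longitude = -80.3° + (+106.6°)/2 = -80.3° + 53.3° = -27.0°.

27.0°W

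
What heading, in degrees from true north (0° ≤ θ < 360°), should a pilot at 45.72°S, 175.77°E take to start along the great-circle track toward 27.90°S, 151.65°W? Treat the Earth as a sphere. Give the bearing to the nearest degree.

Δλ = -151.65 − 175.77 = -327.42°; wrapped into (−180°, 180°]: 32.58°.
θ = atan2( sin Δλ · cos φ₂ , cos φ₁ · sin φ₂ − sin φ₁ · cos φ₂ · cos Δλ )
  = atan2(0.47589, 0.20646) = 66.546° → normalised to [0°, 360°): 66.546°.

67°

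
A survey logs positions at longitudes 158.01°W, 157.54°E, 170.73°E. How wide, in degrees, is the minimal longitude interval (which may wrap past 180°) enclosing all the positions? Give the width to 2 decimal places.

Sort the longitudes: -158.01°, +157.54°, +170.73°.
Eastward gaps between consecutive values (wrapping around): 315.55°, 13.19°, 31.26°.
Largest gap = 315.55° ⇒ minimal covering band is its complement: 360° − 315.55° = 44.45°.
Band runs from +157.54° eastward to -158.01°, crossing the antimeridian.

44.45°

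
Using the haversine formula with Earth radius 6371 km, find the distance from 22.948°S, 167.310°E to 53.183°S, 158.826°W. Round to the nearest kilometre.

Δλ = -158.826 − 167.310 = -326.136°; wrapped into (−180°, 180°]: 33.864°.
Δφ = -53.183 − -22.948 = -30.235°.
a = sin²(Δφ/2) + cos φ₁ · cos φ₂ · sin²(Δλ/2) = 0.114822.
c = 2·atan2(√a, √(1−a)) = 0.69140 rad → d = 6371·c ≈ 4404.90 km.

4405 km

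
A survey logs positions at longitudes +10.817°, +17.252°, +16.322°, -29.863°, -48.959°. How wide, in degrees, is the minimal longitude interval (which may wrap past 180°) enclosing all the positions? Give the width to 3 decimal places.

Sort the longitudes: -48.959°, -29.863°, +10.817°, +16.322°, +17.252°.
Eastward gaps between consecutive values (wrapping around): 19.096°, 40.680°, 5.505°, 0.930°, 293.789°.
Largest gap = 293.789° ⇒ minimal covering band is its complement: 360° − 293.789° = 66.211°.
Band runs from -48.959° eastward to +17.252°.

66.211°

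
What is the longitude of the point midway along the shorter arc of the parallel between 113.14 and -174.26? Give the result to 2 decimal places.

Signed shortest Δλ from +113.14° to -174.26° is +72.60°.
Midpoint longitude = +113.14° + (+72.60°)/2 = +113.14° + 36.30° = +149.44°.
(The naïve average (+113.14 + -174.26)/2 = -30.56° is on the wrong side of the globe.)

+149.44°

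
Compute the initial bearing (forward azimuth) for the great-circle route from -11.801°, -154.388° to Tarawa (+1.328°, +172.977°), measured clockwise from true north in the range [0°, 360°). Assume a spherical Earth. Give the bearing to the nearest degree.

Δλ = 172.977 − -154.388 = 327.365°; wrapped into (−180°, 180°]: -32.635°.
θ = atan2( sin Δλ · cos φ₂ , cos φ₁ · sin φ₂ − sin φ₁ · cos φ₂ · cos Δλ )
  = atan2(-0.53914, 0.19487) = -70.128° → normalised to [0°, 360°): 289.872°.

290°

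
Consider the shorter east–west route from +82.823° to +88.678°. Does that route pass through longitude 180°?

Signed shortest Δλ = ((88.678 − 82.823 + 180) mod 360) − 180 = 5.855°.
Going east by 5.855° from +82.823° reaches +88.678° without touching 180°.

No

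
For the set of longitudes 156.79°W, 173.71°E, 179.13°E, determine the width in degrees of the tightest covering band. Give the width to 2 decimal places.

Sort the longitudes: -156.79°, +173.71°, +179.13°.
Eastward gaps between consecutive values (wrapping around): 330.50°, 5.42°, 24.08°.
Largest gap = 330.50° ⇒ minimal covering band is its complement: 360° − 330.50° = 29.50°.
Band runs from +173.71° eastward to -156.79°, crossing the antimeridian.

29.50°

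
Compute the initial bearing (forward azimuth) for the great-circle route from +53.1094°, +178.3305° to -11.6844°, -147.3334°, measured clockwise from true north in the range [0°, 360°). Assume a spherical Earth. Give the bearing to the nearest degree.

144°

Δλ = -147.3334 − 178.3305 = -325.6639°; wrapped into (−180°, 180°]: 34.3361°.
θ = atan2( sin Δλ · cos φ₂ , cos φ₁ · sin φ₂ − sin φ₁ · cos φ₂ · cos Δλ )
  = atan2(0.55236, -0.76830) = 144.286° → normalised to [0°, 360°): 144.286°.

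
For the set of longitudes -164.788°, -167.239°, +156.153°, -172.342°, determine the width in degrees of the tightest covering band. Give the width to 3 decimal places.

39.059°

Sort the longitudes: -172.342°, -167.239°, -164.788°, +156.153°.
Eastward gaps between consecutive values (wrapping around): 5.103°, 2.451°, 320.941°, 31.505°.
Largest gap = 320.941° ⇒ minimal covering band is its complement: 360° − 320.941° = 39.059°.
Band runs from +156.153° eastward to -164.788°, crossing the antimeridian.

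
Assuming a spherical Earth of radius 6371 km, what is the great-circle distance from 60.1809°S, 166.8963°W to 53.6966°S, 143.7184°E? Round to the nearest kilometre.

3005 km

Δλ = 143.7184 − -166.8963 = 310.6147°; wrapped into (−180°, 180°]: -49.3853°.
Δφ = -53.6966 − -60.1809 = 6.4843°.
a = sin²(Δφ/2) + cos φ₁ · cos φ₂ · sin²(Δλ/2) = 0.054578.
c = 2·atan2(√a, √(1−a)) = 0.47160 rad → d = 6371·c ≈ 3004.54 km.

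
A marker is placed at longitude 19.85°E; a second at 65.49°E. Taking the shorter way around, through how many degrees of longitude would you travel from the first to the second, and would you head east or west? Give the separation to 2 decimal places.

45.64° east

Raw difference: 65.49 − 19.85 = 45.64°.
Normalise into (−180°, 180°]: 45.64° stays 45.64°.
Positive ⇒ the second point lies to the east; separation 45.64°.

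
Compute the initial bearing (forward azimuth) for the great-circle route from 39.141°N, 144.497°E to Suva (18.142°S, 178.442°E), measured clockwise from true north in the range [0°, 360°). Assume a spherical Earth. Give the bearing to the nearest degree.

Δλ = 178.442 − 144.497 = 33.945°.
θ = atan2( sin Δλ · cos φ₂ , cos φ₁ · sin φ₂ − sin φ₁ · cos φ₂ · cos Δλ )
  = atan2(0.53064, -0.73912) = 144.324° → normalised to [0°, 360°): 144.324°.

144°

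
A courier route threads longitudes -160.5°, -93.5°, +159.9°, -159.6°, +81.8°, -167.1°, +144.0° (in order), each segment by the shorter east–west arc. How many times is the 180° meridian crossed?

Leg 1: -160.5° → -93.5°, shortest Δλ = 67.0° (east) — does not cross 180°.
Leg 2: -93.5° → +159.9°, shortest Δλ = -106.6° (west) — crosses 180°.
Leg 3: +159.9° → -159.6°, shortest Δλ = 40.5° (east) — crosses 180°.
Leg 4: -159.6° → +81.8°, shortest Δλ = -118.6° (west) — crosses 180°.
Leg 5: +81.8° → -167.1°, shortest Δλ = 111.1° (east) — crosses 180°.
Leg 6: -167.1° → +144.0°, shortest Δλ = -48.9° (west) — crosses 180°.
Total crossings: 5.

5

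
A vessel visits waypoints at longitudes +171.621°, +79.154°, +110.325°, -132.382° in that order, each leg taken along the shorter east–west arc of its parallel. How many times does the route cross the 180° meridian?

1

Leg 1: +171.621° → +79.154°, shortest Δλ = -92.467° (west) — does not cross 180°.
Leg 2: +79.154° → +110.325°, shortest Δλ = 31.171° (east) — does not cross 180°.
Leg 3: +110.325° → -132.382°, shortest Δλ = 117.293° (east) — crosses 180°.
Total crossings: 1.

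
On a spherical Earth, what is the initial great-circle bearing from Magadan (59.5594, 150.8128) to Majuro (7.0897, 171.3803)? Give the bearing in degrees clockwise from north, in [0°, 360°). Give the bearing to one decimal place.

Δλ = 171.3803 − 150.8128 = 20.5675°.
θ = atan2( sin Δλ · cos φ₂ , cos φ₁ · sin φ₂ − sin φ₁ · cos φ₂ · cos Δλ )
  = atan2(0.34862, -0.73850) = 154.729° → normalised to [0°, 360°): 154.729°.

154.7°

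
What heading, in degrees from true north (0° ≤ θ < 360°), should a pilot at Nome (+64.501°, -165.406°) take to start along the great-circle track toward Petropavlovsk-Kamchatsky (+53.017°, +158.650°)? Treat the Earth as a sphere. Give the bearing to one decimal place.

Δλ = 158.650 − -165.406 = 324.056°; wrapped into (−180°, 180°]: -35.944°.
θ = atan2( sin Δλ · cos φ₂ , cos φ₁ · sin φ₂ − sin φ₁ · cos φ₂ · cos Δλ )
  = atan2(-0.35312, -0.09571) = -105.164° → normalised to [0°, 360°): 254.836°.

254.8°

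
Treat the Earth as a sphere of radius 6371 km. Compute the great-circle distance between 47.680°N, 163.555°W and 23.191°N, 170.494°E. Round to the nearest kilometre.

3563 km

Δλ = 170.494 − -163.555 = 334.049°; wrapped into (−180°, 180°]: -25.951°.
Δφ = 23.191 − 47.680 = -24.489°.
a = sin²(Δφ/2) + cos φ₁ · cos φ₂ · sin²(Δλ/2) = 0.076180.
c = 2·atan2(√a, √(1−a)) = 0.55928 rad → d = 6371·c ≈ 3563.15 km.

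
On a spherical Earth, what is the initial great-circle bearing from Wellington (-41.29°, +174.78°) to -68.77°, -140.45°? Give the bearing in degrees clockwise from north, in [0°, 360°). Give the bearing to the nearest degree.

154°

Δλ = -140.45 − 174.78 = -315.23°; wrapped into (−180°, 180°]: 44.77°.
θ = atan2( sin Δλ · cos φ₂ , cos φ₁ · sin φ₂ − sin φ₁ · cos φ₂ · cos Δλ )
  = atan2(0.25502, -0.53075) = 154.336° → normalised to [0°, 360°): 154.336°.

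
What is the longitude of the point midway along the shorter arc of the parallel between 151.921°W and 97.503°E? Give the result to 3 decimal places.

152.791°E

Signed shortest Δλ from -151.921° to +97.503° is -110.576°.
Midpoint longitude = -151.921° + (-110.576°)/2 = -151.921° − 55.288° = -207.209°.
Normalise into (−180°, 180°]: +152.791°.
(The naïve average (-151.921 + +97.503)/2 = -27.209° is on the wrong side of the globe.)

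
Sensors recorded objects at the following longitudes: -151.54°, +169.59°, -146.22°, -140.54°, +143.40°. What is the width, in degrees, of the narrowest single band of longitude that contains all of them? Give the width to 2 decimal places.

Sort the longitudes: -151.54°, -146.22°, -140.54°, +143.40°, +169.59°.
Eastward gaps between consecutive values (wrapping around): 5.32°, 5.68°, 283.94°, 26.19°, 38.87°.
Largest gap = 283.94° ⇒ minimal covering band is its complement: 360° − 283.94° = 76.06°.
Band runs from +143.40° eastward to -140.54°, crossing the antimeridian.

76.06°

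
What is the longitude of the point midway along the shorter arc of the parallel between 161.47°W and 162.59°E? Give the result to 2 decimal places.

179.44°W

Signed shortest Δλ from -161.47° to +162.59° is -35.94°.
Midpoint longitude = -161.47° + (-35.94°)/2 = -161.47° − 17.97° = -179.44°.
(The naïve average (-161.47 + +162.59)/2 = 0.56° is on the wrong side of the globe.)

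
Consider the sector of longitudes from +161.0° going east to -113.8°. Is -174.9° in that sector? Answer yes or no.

Band width going east from +161.0° to -113.8°: ((-113.8 − 161.0) mod 360) = 85.2°.
Offset of -174.9° east of the west edge: ((-174.9 − 161.0) mod 360) = 24.1°.
24.1° ≤ 85.2° ⇒ inside.

Yes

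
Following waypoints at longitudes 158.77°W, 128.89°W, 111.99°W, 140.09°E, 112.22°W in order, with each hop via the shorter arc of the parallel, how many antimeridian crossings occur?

2

Leg 1: -158.77° → -128.89°, shortest Δλ = 29.88° (east) — does not cross 180°.
Leg 2: -128.89° → -111.99°, shortest Δλ = 16.9° (east) — does not cross 180°.
Leg 3: -111.99° → +140.09°, shortest Δλ = -107.92° (west) — crosses 180°.
Leg 4: +140.09° → -112.22°, shortest Δλ = 107.69° (east) — crosses 180°.
Total crossings: 2.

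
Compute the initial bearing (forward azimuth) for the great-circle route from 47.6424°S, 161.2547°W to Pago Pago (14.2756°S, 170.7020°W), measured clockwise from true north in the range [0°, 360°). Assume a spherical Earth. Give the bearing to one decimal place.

Δλ = -170.7020 − -161.2547 = -9.4473°.
θ = atan2( sin Δλ · cos φ₂ , cos φ₁ · sin φ₂ − sin φ₁ · cos φ₂ · cos Δλ )
  = atan2(-0.15907, 0.54028) = -16.406° → normalised to [0°, 360°): 343.594°.

343.6°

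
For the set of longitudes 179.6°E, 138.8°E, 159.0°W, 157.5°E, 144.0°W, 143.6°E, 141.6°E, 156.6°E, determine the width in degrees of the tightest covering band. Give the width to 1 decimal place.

Sort the longitudes: -159.0°, -144.0°, +138.8°, +141.6°, +143.6°, +156.6°, +157.5°, +179.6°.
Eastward gaps between consecutive values (wrapping around): 15.0°, 282.8°, 2.8°, 2.0°, 13.0°, 0.9°, 22.1°, 21.4°.
Largest gap = 282.8° ⇒ minimal covering band is its complement: 360° − 282.8° = 77.2°.
Band runs from +138.8° eastward to -144.0°, crossing the antimeridian.

77.2°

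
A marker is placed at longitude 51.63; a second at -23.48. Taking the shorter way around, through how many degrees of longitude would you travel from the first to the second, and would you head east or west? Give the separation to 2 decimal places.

75.11° west

Raw difference: -23.48 − 51.63 = -75.11°.
Normalise into (−180°, 180°]: -75.11° stays -75.11°.
Negative ⇒ the second point lies to the west; separation 75.11°.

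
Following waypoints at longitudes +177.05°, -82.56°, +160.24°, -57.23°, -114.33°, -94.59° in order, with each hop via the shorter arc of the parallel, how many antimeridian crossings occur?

3

Leg 1: +177.05° → -82.56°, shortest Δλ = 100.39° (east) — crosses 180°.
Leg 2: -82.56° → +160.24°, shortest Δλ = -117.2° (west) — crosses 180°.
Leg 3: +160.24° → -57.23°, shortest Δλ = 142.53° (east) — crosses 180°.
Leg 4: -57.23° → -114.33°, shortest Δλ = -57.1° (west) — does not cross 180°.
Leg 5: -114.33° → -94.59°, shortest Δλ = 19.74° (east) — does not cross 180°.
Total crossings: 3.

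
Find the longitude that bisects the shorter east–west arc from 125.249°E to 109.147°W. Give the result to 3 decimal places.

171.949°W

Signed shortest Δλ from +125.249° to -109.147° is +125.604°.
Midpoint longitude = +125.249° + (+125.604°)/2 = +125.249° + 62.802° = +188.051°.
Normalise into (−180°, 180°]: -171.949°.
(The naïve average (+125.249 + -109.147)/2 = 8.051° is on the wrong side of the globe.)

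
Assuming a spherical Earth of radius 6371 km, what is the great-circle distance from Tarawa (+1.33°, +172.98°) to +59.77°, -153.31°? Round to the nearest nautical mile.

3841 nmi

Δλ = -153.31 − 172.98 = -326.29°; wrapped into (−180°, 180°]: 33.71°.
Δφ = 59.77 − 1.33 = 58.44°.
a = sin²(Δφ/2) + cos φ₁ · cos φ₂ · sin²(Δλ/2) = 0.280621.
c = 2·atan2(√a, √(1−a)) = 1.11658 rad → d = 6371·c ≈ 7113.73 km ≈ 3841.11 nmi.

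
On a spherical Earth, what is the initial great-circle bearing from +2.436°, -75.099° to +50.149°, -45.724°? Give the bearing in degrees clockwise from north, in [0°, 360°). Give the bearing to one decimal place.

Δλ = -45.724 − -75.099 = 29.375°.
θ = atan2( sin Δλ · cos φ₂ , cos φ₁ · sin φ₂ − sin φ₁ · cos φ₂ · cos Δλ )
  = atan2(0.31432, 0.74329) = 22.923° → normalised to [0°, 360°): 22.923°.

22.9°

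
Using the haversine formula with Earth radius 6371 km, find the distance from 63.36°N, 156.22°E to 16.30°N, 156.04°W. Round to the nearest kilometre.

Δλ = -156.04 − 156.22 = -312.26°; wrapped into (−180°, 180°]: 47.74°.
Δφ = 16.30 − 63.36 = -47.06°.
a = sin²(Δφ/2) + cos φ₁ · cos φ₂ · sin²(Δλ/2) = 0.229856.
c = 2·atan2(√a, √(1−a)) = 1.00002 rad → d = 6371·c ≈ 6371.11 km.

6371 km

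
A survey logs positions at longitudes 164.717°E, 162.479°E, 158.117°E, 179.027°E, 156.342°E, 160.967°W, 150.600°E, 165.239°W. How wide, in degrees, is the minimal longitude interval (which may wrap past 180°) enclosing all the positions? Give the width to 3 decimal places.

48.433°

Sort the longitudes: -165.239°, -160.967°, +150.600°, +156.342°, +158.117°, +162.479°, +164.717°, +179.027°.
Eastward gaps between consecutive values (wrapping around): 4.272°, 311.567°, 5.742°, 1.775°, 4.362°, 2.238°, 14.310°, 15.734°.
Largest gap = 311.567° ⇒ minimal covering band is its complement: 360° − 311.567° = 48.433°.
Band runs from +150.600° eastward to -160.967°, crossing the antimeridian.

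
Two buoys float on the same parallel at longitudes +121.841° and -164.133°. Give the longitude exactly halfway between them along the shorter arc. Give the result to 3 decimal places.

Signed shortest Δλ from +121.841° to -164.133° is +74.026°.
Midpoint longitude = +121.841° + (+74.026°)/2 = +121.841° + 37.013° = +158.854°.
(The naïve average (+121.841 + -164.133)/2 = -21.146° is on the wrong side of the globe.)

+158.854°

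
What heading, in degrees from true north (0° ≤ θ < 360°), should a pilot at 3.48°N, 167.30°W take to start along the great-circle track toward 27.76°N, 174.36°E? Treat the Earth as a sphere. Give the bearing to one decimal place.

326.1°

Δλ = 174.36 − -167.30 = 341.66°; wrapped into (−180°, 180°]: -18.34°.
θ = atan2( sin Δλ · cos φ₂ , cos φ₁ · sin φ₂ − sin φ₁ · cos φ₂ · cos Δλ )
  = atan2(-0.27844, 0.41392) = -33.928° → normalised to [0°, 360°): 326.072°.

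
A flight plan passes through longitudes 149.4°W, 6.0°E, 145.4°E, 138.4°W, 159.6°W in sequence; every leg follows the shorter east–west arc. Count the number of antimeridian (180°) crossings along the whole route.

1

Leg 1: -149.4° → +6.0°, shortest Δλ = 155.4° (east) — does not cross 180°.
Leg 2: +6.0° → +145.4°, shortest Δλ = 139.4° (east) — does not cross 180°.
Leg 3: +145.4° → -138.4°, shortest Δλ = 76.2° (east) — crosses 180°.
Leg 4: -138.4° → -159.6°, shortest Δλ = -21.2° (west) — does not cross 180°.
Total crossings: 1.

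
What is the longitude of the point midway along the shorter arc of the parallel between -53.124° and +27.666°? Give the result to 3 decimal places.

Signed shortest Δλ from -53.124° to +27.666° is +80.790°.
Midpoint longitude = -53.124° + (+80.790°)/2 = -53.124° + 40.395° = -12.729°.

-12.729°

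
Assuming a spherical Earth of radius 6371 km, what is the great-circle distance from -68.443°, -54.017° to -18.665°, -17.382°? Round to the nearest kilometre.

Δλ = -17.382 − -54.017 = 36.635°.
Δφ = -18.665 − -68.443 = 49.778°.
a = sin²(Δφ/2) + cos φ₁ · cos φ₂ · sin²(Δλ/2) = 0.211508.
c = 2·atan2(√a, √(1−a)) = 0.95576 rad → d = 6371·c ≈ 6089.18 km.

6089 km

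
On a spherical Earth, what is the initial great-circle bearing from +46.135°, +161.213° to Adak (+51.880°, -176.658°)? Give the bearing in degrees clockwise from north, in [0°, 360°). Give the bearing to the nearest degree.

60°

Δλ = -176.658 − 161.213 = -337.871°; wrapped into (−180°, 180°]: 22.129°.
θ = atan2( sin Δλ · cos φ₂ , cos φ₁ · sin φ₂ − sin φ₁ · cos φ₂ · cos Δλ )
  = atan2(0.23254, 0.13289) = 60.254° → normalised to [0°, 360°): 60.254°.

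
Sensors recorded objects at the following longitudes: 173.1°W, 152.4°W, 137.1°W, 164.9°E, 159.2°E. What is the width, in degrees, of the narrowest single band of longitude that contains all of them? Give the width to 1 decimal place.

Sort the longitudes: -173.1°, -152.4°, -137.1°, +159.2°, +164.9°.
Eastward gaps between consecutive values (wrapping around): 20.7°, 15.3°, 296.3°, 5.7°, 22.0°.
Largest gap = 296.3° ⇒ minimal covering band is its complement: 360° − 296.3° = 63.7°.
Band runs from +159.2° eastward to -137.1°, crossing the antimeridian.

63.7°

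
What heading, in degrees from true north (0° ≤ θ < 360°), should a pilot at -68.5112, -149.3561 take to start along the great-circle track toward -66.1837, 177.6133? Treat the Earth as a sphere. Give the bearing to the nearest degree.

Δλ = 177.6133 − -149.3561 = 326.9694°; wrapped into (−180°, 180°]: -33.0306°.
θ = atan2( sin Δλ · cos φ₂ , cos φ₁ · sin φ₂ − sin φ₁ · cos φ₂ · cos Δλ )
  = atan2(-0.22011, -0.02012) = -95.222° → normalised to [0°, 360°): 264.778°.

265°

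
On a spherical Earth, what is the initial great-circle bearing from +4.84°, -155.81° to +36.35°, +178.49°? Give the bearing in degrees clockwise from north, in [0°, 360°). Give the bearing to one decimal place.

Δλ = 178.49 − -155.81 = 334.30°; wrapped into (−180°, 180°]: -25.70°.
θ = atan2( sin Δλ · cos φ₂ , cos φ₁ · sin φ₂ − sin φ₁ · cos φ₂ · cos Δλ )
  = atan2(-0.34927, 0.52937) = -33.417° → normalised to [0°, 360°): 326.583°.

326.6°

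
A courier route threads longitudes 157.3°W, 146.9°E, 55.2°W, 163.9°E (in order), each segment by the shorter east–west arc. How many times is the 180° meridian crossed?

Leg 1: -157.3° → +146.9°, shortest Δλ = -55.8° (west) — crosses 180°.
Leg 2: +146.9° → -55.2°, shortest Δλ = 157.9° (east) — crosses 180°.
Leg 3: -55.2° → +163.9°, shortest Δλ = -140.9° (west) — crosses 180°.
Total crossings: 3.

3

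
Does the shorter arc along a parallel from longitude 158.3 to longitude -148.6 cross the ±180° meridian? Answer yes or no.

Yes

Naïve |-148.6 − 158.3| = 306.9° > 180°, so the shorter arc goes the other way round — across 180°.
Signed shortest Δλ = ((-148.6 − 158.3 + 180) mod 360) − 180 = 53.1°.
Going east by 53.1° from +158.3° passes through 180° before reaching -148.6°.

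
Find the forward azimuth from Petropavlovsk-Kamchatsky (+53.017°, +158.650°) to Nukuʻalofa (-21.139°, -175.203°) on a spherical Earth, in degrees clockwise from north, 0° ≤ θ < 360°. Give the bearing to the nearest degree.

155°

Δλ = -175.203 − 158.650 = -333.853°; wrapped into (−180°, 180°]: 26.147°.
θ = atan2( sin Δλ · cos φ₂ , cos φ₁ · sin φ₂ − sin φ₁ · cos φ₂ · cos Δλ )
  = atan2(0.41102, -0.88576) = 155.107° → normalised to [0°, 360°): 155.107°.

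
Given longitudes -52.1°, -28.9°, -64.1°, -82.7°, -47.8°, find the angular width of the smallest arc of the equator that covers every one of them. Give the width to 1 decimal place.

53.8°

Sort the longitudes: -82.7°, -64.1°, -52.1°, -47.8°, -28.9°.
Eastward gaps between consecutive values (wrapping around): 18.6°, 12.0°, 4.3°, 18.9°, 306.2°.
Largest gap = 306.2° ⇒ minimal covering band is its complement: 360° − 306.2° = 53.8°.
Band runs from -82.7° eastward to -28.9°.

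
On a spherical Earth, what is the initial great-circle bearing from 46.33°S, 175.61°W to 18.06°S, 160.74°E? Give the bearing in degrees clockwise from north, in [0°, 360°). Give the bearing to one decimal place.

Δλ = 160.74 − -175.61 = 336.35°; wrapped into (−180°, 180°]: -23.65°.
θ = atan2( sin Δλ · cos φ₂ , cos φ₁ · sin φ₂ − sin φ₁ · cos φ₂ · cos Δλ )
  = atan2(-0.38138, 0.41587) = -42.523° → normalised to [0°, 360°): 317.477°.

317.5°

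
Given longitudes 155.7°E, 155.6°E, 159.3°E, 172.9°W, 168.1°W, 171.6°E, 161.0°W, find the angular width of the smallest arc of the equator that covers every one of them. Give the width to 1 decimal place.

43.4°

Sort the longitudes: -172.9°, -168.1°, -161.0°, +155.6°, +155.7°, +159.3°, +171.6°.
Eastward gaps between consecutive values (wrapping around): 4.8°, 7.1°, 316.6°, 0.1°, 3.6°, 12.3°, 15.5°.
Largest gap = 316.6° ⇒ minimal covering band is its complement: 360° − 316.6° = 43.4°.
Band runs from +155.6° eastward to -161.0°, crossing the antimeridian.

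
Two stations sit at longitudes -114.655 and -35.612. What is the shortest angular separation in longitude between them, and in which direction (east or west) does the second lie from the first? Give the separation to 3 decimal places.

Raw difference: -35.612 − -114.655 = 79.043°.
Normalise into (−180°, 180°]: 79.043° stays 79.043°.
Positive ⇒ the second point lies to the east; separation 79.043°.

79.043° east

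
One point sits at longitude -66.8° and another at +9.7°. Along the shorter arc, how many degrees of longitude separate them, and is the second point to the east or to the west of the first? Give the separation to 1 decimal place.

Raw difference: 9.7 − -66.8 = 76.5°.
Normalise into (−180°, 180°]: 76.5° stays 76.5°.
Positive ⇒ the second point lies to the east; separation 76.5°.

76.5° east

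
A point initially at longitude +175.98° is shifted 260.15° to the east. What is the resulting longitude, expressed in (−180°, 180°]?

+76.13°

Start at +175.98°; shift +260.15° → +436.13°.
+436.13° lies outside (−180°, 180°]; subtract 360° → +76.13°.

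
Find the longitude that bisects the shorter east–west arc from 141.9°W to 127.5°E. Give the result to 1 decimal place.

172.8°E

Signed shortest Δλ from -141.9° to +127.5° is -90.6°.
Midpoint longitude = -141.9° + (-90.6°)/2 = -141.9° − 45.3° = -187.2°.
Normalise into (−180°, 180°]: +172.8°.
(The naïve average (-141.9 + +127.5)/2 = -7.2° is on the wrong side of the globe.)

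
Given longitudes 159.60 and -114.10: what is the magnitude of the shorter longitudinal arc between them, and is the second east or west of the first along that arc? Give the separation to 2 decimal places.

Raw difference: -114.10 − 159.60 = -273.7°.
Normalise into (−180°, 180°]: -273.7° + 360° = 86.3°.
Positive ⇒ the second point lies to the east; separation 86.30°.

86.30° east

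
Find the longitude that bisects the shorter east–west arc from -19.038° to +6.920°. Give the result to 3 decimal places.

Signed shortest Δλ from -19.038° to +6.920° is +25.958°.
Midpoint longitude = -19.038° + (+25.958°)/2 = -19.038° + 12.979° = -6.059°.

-6.059°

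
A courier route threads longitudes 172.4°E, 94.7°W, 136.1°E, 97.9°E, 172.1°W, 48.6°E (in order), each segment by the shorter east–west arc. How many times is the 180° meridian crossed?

Leg 1: +172.4° → -94.7°, shortest Δλ = 92.9° (east) — crosses 180°.
Leg 2: -94.7° → +136.1°, shortest Δλ = -129.2° (west) — crosses 180°.
Leg 3: +136.1° → +97.9°, shortest Δλ = -38.2° (west) — does not cross 180°.
Leg 4: +97.9° → -172.1°, shortest Δλ = 90.0° (east) — crosses 180°.
Leg 5: -172.1° → +48.6°, shortest Δλ = -139.3° (west) — crosses 180°.
Total crossings: 4.

4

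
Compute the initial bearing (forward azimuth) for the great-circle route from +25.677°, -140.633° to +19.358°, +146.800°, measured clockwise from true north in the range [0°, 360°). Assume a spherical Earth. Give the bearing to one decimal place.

Δλ = 146.800 − -140.633 = 287.433°; wrapped into (−180°, 180°]: -72.567°.
θ = atan2( sin Δλ · cos φ₂ , cos φ₁ · sin φ₂ − sin φ₁ · cos φ₂ · cos Δλ )
  = atan2(-0.90013, 0.17626) = -78.920° → normalised to [0°, 360°): 281.080°.

281.1°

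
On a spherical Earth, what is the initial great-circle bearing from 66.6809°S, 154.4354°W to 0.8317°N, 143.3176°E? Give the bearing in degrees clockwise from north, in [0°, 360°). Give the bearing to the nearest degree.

Δλ = 143.3176 − -154.4354 = 297.7530°; wrapped into (−180°, 180°]: -62.2470°.
θ = atan2( sin Δλ · cos φ₂ , cos φ₁ · sin φ₂ − sin φ₁ · cos φ₂ · cos Δλ )
  = atan2(-0.88487, 0.43332) = -63.909° → normalised to [0°, 360°): 296.091°.

296°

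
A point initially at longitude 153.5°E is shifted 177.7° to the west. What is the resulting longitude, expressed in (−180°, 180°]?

Start at +153.5°; shift −177.7° → -24.2°.
-24.2° already lies in (−180°, 180°].

24.2°W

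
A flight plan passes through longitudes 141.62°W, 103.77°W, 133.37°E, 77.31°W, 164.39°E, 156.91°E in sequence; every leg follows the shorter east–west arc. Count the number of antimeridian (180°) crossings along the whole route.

3

Leg 1: -141.62° → -103.77°, shortest Δλ = 37.85° (east) — does not cross 180°.
Leg 2: -103.77° → +133.37°, shortest Δλ = -122.86° (west) — crosses 180°.
Leg 3: +133.37° → -77.31°, shortest Δλ = 149.32° (east) — crosses 180°.
Leg 4: -77.31° → +164.39°, shortest Δλ = -118.3° (west) — crosses 180°.
Leg 5: +164.39° → +156.91°, shortest Δλ = -7.48° (west) — does not cross 180°.
Total crossings: 3.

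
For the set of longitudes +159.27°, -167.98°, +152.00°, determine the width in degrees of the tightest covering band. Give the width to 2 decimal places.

Sort the longitudes: -167.98°, +152.00°, +159.27°.
Eastward gaps between consecutive values (wrapping around): 319.98°, 7.27°, 32.75°.
Largest gap = 319.98° ⇒ minimal covering band is its complement: 360° − 319.98° = 40.02°.
Band runs from +152.00° eastward to -167.98°, crossing the antimeridian.

40.02°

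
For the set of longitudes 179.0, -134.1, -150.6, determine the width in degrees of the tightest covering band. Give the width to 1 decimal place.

46.9°

Sort the longitudes: -150.6°, -134.1°, +179.0°.
Eastward gaps between consecutive values (wrapping around): 16.5°, 313.1°, 30.4°.
Largest gap = 313.1° ⇒ minimal covering band is its complement: 360° − 313.1° = 46.9°.
Band runs from +179.0° eastward to -134.1°, crossing the antimeridian.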